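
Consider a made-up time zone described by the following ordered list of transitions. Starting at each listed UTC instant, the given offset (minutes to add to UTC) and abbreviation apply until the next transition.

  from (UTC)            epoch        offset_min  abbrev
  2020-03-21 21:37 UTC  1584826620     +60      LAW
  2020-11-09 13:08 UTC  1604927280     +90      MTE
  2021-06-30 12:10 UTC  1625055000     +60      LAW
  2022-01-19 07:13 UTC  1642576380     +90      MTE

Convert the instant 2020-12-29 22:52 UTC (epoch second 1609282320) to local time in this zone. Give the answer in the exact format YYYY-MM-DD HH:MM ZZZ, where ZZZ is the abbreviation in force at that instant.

Query: 2020-12-29 22:52 UTC
Rule 2/4 (MTE, +01:30): 2020-11-09 13:08 UTC ≤ query < 2021-06-30 12:10 UTC
22·60 + 52 + 90 = 1462 min
1462 = 1·1440 + 22; 22 = 0·60 + 22 → 00:22, 2020-12-29 + 1 day = 2020-12-30
→ 2020-12-30 00:22 MTE

2020-12-30 00:22 MTE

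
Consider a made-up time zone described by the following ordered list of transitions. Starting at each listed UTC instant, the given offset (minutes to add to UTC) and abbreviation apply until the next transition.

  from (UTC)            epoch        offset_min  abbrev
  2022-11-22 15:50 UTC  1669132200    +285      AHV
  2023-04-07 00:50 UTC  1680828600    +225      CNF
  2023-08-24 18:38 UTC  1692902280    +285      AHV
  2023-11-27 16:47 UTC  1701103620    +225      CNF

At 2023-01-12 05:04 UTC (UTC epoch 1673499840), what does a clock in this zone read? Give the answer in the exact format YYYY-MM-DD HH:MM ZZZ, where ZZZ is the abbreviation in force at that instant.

Query: 2023-01-12 05:04 UTC
Rule 1/4 (AHV, +04:45): 2022-11-22 15:50 UTC ≤ query < 2023-04-07 00:50 UTC
5·60 + 4 + 285 = 589 min
589 = 0·1440 + 589; 589 = 9·60 + 49 → 09:49, same day
→ 2023-01-12 09:49 AHV

2023-01-12 09:49 AHV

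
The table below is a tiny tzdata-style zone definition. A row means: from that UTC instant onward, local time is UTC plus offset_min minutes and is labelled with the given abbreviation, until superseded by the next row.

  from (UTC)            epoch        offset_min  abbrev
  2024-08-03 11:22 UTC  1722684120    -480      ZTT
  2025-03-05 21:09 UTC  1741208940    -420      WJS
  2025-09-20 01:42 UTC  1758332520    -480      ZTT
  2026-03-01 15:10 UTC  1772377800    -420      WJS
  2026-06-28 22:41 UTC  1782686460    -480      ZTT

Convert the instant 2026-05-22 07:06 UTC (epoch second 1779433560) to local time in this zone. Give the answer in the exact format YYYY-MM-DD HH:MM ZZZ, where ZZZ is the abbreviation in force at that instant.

2026-05-22 00:06 WJS

Query: 2026-05-22 07:06 UTC
Rule 4/5 (WJS, -07:00): 2026-03-01 15:10 UTC ≤ query < 2026-06-28 22:41 UTC
7·60 + 6 - 420 = 6 min
6 = 0·1440 + 6; 6 = 0·60 + 6 → 00:06, same day
→ 2026-05-22 00:06 WJS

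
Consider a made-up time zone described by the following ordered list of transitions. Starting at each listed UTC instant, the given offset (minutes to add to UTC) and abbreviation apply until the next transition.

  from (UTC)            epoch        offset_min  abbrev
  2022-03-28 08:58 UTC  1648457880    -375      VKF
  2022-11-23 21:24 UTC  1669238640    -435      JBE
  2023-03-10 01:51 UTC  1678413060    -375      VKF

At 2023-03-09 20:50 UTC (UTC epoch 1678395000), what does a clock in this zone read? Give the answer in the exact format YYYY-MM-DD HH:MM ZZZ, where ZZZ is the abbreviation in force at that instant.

Query: 2023-03-09 20:50 UTC
Rule 2/3 (JBE, -07:15): 2022-11-23 21:24 UTC ≤ query < 2023-03-10 01:51 UTC
20·60 + 50 - 435 = 815 min
815 = 0·1440 + 815; 815 = 13·60 + 35 → 13:35, same day
→ 2023-03-09 13:35 JBE

2023-03-09 13:35 JBE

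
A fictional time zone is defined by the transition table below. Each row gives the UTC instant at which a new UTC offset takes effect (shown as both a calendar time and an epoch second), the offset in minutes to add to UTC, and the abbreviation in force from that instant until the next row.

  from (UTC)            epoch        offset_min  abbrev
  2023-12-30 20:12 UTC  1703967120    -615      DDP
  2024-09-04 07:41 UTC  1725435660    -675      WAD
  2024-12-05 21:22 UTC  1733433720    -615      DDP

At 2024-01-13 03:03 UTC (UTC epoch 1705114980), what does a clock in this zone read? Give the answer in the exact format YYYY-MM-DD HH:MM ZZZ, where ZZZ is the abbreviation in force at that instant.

2024-01-12 16:48 DDP

Query: 2024-01-13 03:03 UTC
Rule 1/3 (DDP, -10:15): 2023-12-30 20:12 UTC ≤ query < 2024-09-04 07:41 UTC
3·60 + 3 - 615 = -432 min
-432 = -1·1440 + 1008; 1008 = 16·60 + 48 → 16:48, 2024-01-13 - 1 day = 2024-01-12
→ 2024-01-12 16:48 DDP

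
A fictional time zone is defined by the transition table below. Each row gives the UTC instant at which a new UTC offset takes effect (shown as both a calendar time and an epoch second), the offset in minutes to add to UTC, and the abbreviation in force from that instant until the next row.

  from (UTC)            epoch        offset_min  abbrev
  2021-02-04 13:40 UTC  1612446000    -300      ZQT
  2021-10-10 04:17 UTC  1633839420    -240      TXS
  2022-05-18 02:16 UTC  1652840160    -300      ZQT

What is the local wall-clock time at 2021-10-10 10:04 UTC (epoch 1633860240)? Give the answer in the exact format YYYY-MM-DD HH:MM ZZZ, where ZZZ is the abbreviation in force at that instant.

Query: 2021-10-10 10:04 UTC
Rule 2/3 (TXS, -04:00): 2021-10-10 04:17 UTC ≤ query < 2022-05-18 02:16 UTC
10·60 + 4 - 240 = 364 min
364 = 0·1440 + 364; 364 = 6·60 + 4 → 06:04, same day
→ 2021-10-10 06:04 TXS

2021-10-10 06:04 TXS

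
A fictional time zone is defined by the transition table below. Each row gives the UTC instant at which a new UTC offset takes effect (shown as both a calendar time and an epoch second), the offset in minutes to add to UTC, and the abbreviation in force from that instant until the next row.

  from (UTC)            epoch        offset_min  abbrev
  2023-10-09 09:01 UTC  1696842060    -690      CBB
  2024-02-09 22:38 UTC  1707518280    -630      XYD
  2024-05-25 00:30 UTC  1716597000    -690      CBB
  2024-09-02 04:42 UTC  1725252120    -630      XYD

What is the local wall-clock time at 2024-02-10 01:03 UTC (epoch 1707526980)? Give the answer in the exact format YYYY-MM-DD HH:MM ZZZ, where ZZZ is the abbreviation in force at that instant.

Query: 2024-02-10 01:03 UTC
Rule 2/4 (XYD, -10:30): 2024-02-09 22:38 UTC ≤ query < 2024-05-25 00:30 UTC
1·60 + 3 - 630 = -567 min
-567 = -1·1440 + 873; 873 = 14·60 + 33 → 14:33, 2024-02-10 - 1 day = 2024-02-09
→ 2024-02-09 14:33 XYD

2024-02-09 14:33 XYD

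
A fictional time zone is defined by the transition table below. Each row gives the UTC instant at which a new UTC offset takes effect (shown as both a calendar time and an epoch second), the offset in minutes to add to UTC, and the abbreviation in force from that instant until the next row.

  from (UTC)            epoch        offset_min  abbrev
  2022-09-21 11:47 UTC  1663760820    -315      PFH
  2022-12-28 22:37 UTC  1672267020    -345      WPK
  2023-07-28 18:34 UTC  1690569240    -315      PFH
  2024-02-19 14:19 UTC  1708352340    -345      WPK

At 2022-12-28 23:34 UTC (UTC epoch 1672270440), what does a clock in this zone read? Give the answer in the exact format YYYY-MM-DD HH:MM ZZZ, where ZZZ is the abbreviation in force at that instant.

Query: 2022-12-28 23:34 UTC
Rule 2/4 (WPK, -05:45): 2022-12-28 22:37 UTC ≤ query < 2023-07-28 18:34 UTC
23·60 + 34 - 345 = 1069 min
1069 = 0·1440 + 1069; 1069 = 17·60 + 49 → 17:49, same day
→ 2022-12-28 17:49 WPK

2022-12-28 17:49 WPK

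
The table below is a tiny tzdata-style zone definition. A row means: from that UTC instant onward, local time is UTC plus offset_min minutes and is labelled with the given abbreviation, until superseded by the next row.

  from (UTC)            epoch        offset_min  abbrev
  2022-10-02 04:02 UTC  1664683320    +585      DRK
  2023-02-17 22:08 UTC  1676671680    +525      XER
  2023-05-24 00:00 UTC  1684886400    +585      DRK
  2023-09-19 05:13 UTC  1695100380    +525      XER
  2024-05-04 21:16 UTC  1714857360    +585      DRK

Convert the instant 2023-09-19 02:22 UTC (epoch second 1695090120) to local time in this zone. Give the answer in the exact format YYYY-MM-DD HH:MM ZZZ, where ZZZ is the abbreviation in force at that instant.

Query: 2023-09-19 02:22 UTC
Rule 3/5 (DRK, +09:45): 2023-05-24 00:00 UTC ≤ query < 2023-09-19 05:13 UTC
2·60 + 22 + 585 = 727 min
727 = 0·1440 + 727; 727 = 12·60 + 7 → 12:07, same day
→ 2023-09-19 12:07 DRK

2023-09-19 12:07 DRK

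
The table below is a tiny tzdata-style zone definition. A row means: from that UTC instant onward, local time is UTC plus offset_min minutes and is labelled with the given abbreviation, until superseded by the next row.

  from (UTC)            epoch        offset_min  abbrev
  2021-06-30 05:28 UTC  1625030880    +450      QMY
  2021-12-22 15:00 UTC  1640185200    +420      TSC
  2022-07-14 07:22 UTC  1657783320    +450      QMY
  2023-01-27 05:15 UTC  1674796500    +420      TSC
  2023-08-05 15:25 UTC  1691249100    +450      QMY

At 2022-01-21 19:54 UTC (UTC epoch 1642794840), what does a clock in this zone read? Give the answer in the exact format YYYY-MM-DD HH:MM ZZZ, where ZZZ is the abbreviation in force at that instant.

2022-01-22 02:54 TSC

Query: 2022-01-21 19:54 UTC
Rule 2/5 (TSC, +07:00): 2021-12-22 15:00 UTC ≤ query < 2022-07-14 07:22 UTC
19·60 + 54 + 420 = 1614 min
1614 = 1·1440 + 174; 174 = 2·60 + 54 → 02:54, 2022-01-21 + 1 day = 2022-01-22
→ 2022-01-22 02:54 TSC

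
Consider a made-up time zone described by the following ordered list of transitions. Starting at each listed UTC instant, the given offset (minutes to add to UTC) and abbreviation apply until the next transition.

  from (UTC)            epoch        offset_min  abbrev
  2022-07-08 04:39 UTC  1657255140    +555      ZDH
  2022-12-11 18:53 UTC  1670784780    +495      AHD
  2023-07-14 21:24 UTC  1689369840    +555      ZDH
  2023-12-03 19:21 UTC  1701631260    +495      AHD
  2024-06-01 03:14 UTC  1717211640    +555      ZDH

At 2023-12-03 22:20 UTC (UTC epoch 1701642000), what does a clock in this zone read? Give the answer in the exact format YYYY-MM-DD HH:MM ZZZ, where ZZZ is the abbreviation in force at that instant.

2023-12-04 06:35 AHD

Query: 2023-12-03 22:20 UTC
Rule 4/5 (AHD, +08:15): 2023-12-03 19:21 UTC ≤ query < 2024-06-01 03:14 UTC
22·60 + 20 + 495 = 1835 min
1835 = 1·1440 + 395; 395 = 6·60 + 35 → 06:35, 2023-12-03 + 1 day = 2023-12-04
→ 2023-12-04 06:35 AHD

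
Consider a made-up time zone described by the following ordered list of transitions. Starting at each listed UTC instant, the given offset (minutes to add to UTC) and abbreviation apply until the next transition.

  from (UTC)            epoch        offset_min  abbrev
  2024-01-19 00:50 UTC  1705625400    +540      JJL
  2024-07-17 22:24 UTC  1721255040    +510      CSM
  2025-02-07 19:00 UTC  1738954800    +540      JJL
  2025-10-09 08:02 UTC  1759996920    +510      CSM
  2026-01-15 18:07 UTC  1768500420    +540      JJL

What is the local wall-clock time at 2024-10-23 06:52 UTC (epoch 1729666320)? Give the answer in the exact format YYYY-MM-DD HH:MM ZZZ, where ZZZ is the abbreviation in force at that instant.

2024-10-23 15:22 CSM

Query: 2024-10-23 06:52 UTC
Rule 2/5 (CSM, +08:30): 2024-07-17 22:24 UTC ≤ query < 2025-02-07 19:00 UTC
6·60 + 52 + 510 = 922 min
922 = 0·1440 + 922; 922 = 15·60 + 22 → 15:22, same day
→ 2024-10-23 15:22 CSM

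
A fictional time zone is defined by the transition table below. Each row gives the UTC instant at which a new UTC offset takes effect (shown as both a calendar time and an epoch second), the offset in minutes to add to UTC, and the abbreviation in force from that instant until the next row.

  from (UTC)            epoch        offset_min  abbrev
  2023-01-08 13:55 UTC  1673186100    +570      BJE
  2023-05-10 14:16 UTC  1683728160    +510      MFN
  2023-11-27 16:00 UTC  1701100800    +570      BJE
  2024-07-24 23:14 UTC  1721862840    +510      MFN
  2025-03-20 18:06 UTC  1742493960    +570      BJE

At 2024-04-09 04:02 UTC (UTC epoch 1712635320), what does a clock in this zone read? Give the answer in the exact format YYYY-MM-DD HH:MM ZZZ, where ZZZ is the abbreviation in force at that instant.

Query: 2024-04-09 04:02 UTC
Rule 3/5 (BJE, +09:30): 2023-11-27 16:00 UTC ≤ query < 2024-07-24 23:14 UTC
4·60 + 2 + 570 = 812 min
812 = 0·1440 + 812; 812 = 13·60 + 32 → 13:32, same day
→ 2024-04-09 13:32 BJE

2024-04-09 13:32 BJE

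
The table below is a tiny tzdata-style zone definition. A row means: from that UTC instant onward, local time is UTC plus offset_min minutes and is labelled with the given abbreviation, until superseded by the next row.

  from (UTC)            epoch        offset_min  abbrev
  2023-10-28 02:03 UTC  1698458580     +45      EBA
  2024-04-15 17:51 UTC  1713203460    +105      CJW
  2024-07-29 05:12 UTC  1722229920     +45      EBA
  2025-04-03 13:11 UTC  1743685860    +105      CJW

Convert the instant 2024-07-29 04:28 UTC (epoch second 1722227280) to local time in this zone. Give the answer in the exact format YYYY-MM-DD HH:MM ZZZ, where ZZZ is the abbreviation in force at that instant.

Query: 2024-07-29 04:28 UTC
Rule 2/4 (CJW, +01:45): 2024-04-15 17:51 UTC ≤ query < 2024-07-29 05:12 UTC
4·60 + 28 + 105 = 373 min
373 = 0·1440 + 373; 373 = 6·60 + 13 → 06:13, same day
→ 2024-07-29 06:13 CJW

2024-07-29 06:13 CJW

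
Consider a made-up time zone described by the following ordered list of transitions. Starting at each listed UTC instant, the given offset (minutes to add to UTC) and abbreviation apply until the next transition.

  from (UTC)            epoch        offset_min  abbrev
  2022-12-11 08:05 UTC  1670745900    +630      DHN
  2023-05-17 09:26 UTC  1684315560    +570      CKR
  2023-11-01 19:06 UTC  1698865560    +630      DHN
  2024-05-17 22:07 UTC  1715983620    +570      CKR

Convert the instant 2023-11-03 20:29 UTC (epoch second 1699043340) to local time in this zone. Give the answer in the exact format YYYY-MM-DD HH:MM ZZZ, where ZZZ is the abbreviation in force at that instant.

2023-11-04 06:59 DHN

Query: 2023-11-03 20:29 UTC
Rule 3/4 (DHN, +10:30): 2023-11-01 19:06 UTC ≤ query < 2024-05-17 22:07 UTC
20·60 + 29 + 630 = 1859 min
1859 = 1·1440 + 419; 419 = 6·60 + 59 → 06:59, 2023-11-03 + 1 day = 2023-11-04
→ 2023-11-04 06:59 DHN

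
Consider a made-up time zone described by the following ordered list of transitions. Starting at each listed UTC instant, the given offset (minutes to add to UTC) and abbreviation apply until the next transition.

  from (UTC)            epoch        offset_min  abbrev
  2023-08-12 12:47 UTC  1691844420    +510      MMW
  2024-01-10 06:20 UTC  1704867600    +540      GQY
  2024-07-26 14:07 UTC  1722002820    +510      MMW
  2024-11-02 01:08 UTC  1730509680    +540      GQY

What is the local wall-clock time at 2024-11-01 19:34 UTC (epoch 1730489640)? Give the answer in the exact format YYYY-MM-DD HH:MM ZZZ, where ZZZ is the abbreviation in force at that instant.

Query: 2024-11-01 19:34 UTC
Rule 3/4 (MMW, +08:30): 2024-07-26 14:07 UTC ≤ query < 2024-11-02 01:08 UTC
19·60 + 34 + 510 = 1684 min
1684 = 1·1440 + 244; 244 = 4·60 + 4 → 04:04, 2024-11-01 + 1 day = 2024-11-02
→ 2024-11-02 04:04 MMW

2024-11-02 04:04 MMW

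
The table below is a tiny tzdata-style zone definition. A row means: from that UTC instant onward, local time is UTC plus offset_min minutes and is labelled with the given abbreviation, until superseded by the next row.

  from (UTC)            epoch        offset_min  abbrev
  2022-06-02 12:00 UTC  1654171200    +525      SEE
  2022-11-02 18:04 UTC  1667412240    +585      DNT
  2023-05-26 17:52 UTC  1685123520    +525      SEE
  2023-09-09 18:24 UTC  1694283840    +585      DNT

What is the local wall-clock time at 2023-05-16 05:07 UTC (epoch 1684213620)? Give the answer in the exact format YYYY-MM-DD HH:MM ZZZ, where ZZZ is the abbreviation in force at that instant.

Query: 2023-05-16 05:07 UTC
Rule 2/4 (DNT, +09:45): 2022-11-02 18:04 UTC ≤ query < 2023-05-26 17:52 UTC
5·60 + 7 + 585 = 892 min
892 = 0·1440 + 892; 892 = 14·60 + 52 → 14:52, same day
→ 2023-05-16 14:52 DNT

2023-05-16 14:52 DNT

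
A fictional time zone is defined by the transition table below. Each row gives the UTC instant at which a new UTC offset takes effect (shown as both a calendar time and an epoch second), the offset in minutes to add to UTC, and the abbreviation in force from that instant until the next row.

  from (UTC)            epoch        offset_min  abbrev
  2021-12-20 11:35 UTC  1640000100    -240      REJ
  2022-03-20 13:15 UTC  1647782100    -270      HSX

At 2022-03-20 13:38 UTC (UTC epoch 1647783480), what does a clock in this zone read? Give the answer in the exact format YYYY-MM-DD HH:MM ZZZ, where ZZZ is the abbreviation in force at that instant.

2022-03-20 09:08 HSX

Query: 2022-03-20 13:38 UTC
Rule 2/2 (HSX, -04:30): 2022-03-20 13:15 UTC ≤ query < +∞
13·60 + 38 - 270 = 548 min
548 = 0·1440 + 548; 548 = 9·60 + 8 → 09:08, same day
→ 2022-03-20 09:08 HSX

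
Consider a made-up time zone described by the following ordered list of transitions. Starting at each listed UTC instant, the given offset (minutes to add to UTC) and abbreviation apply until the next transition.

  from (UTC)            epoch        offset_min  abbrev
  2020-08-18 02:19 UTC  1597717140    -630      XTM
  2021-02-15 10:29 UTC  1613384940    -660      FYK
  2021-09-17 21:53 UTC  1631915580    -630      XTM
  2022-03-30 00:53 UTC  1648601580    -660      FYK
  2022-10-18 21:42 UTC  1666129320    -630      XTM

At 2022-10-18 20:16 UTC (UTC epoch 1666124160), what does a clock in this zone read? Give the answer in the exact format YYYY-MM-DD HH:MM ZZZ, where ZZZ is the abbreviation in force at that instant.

Query: 2022-10-18 20:16 UTC
Rule 4/5 (FYK, -11:00): 2022-03-30 00:53 UTC ≤ query < 2022-10-18 21:42 UTC
20·60 + 16 - 660 = 556 min
556 = 0·1440 + 556; 556 = 9·60 + 16 → 09:16, same day
→ 2022-10-18 09:16 FYK

2022-10-18 09:16 FYK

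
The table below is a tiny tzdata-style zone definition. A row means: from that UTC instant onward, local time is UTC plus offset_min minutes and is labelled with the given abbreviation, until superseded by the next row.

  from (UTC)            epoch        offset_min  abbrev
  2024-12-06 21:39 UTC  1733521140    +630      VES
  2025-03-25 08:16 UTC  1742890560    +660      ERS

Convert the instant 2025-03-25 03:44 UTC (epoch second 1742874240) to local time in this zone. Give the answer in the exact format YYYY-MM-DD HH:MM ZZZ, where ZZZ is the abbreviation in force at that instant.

2025-03-25 14:14 VES

Query: 2025-03-25 03:44 UTC
Rule 1/2 (VES, +10:30): 2024-12-06 21:39 UTC ≤ query < 2025-03-25 08:16 UTC
3·60 + 44 + 630 = 854 min
854 = 0·1440 + 854; 854 = 14·60 + 14 → 14:14, same day
→ 2025-03-25 14:14 VES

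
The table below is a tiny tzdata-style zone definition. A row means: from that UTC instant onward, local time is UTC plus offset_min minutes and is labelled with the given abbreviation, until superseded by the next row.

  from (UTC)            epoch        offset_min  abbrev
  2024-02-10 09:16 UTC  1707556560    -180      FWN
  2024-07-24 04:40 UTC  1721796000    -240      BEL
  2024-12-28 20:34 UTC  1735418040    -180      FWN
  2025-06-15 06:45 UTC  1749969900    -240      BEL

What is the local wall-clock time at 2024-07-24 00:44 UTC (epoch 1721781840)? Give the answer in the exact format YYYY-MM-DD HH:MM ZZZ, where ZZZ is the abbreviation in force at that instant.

2024-07-23 21:44 FWN

Query: 2024-07-24 00:44 UTC
Rule 1/4 (FWN, -03:00): 2024-02-10 09:16 UTC ≤ query < 2024-07-24 04:40 UTC
0·60 + 44 - 180 = -136 min
-136 = -1·1440 + 1304; 1304 = 21·60 + 44 → 21:44, 2024-07-24 - 1 day = 2024-07-23
→ 2024-07-23 21:44 FWN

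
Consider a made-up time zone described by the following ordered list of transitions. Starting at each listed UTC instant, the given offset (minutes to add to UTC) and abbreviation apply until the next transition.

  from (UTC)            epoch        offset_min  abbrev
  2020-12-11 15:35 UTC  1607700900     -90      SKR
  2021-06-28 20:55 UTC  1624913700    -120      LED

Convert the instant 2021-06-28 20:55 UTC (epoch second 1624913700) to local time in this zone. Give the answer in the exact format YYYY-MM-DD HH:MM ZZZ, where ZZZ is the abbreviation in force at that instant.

2021-06-28 18:55 LED

Query: 2021-06-28 20:55 UTC
Rule 2/2 (LED, -02:00): 2021-06-28 20:55 UTC ≤ query < +∞
20·60 + 55 - 120 = 1135 min
1135 = 0·1440 + 1135; 1135 = 18·60 + 55 → 18:55, same day
→ 2021-06-28 18:55 LED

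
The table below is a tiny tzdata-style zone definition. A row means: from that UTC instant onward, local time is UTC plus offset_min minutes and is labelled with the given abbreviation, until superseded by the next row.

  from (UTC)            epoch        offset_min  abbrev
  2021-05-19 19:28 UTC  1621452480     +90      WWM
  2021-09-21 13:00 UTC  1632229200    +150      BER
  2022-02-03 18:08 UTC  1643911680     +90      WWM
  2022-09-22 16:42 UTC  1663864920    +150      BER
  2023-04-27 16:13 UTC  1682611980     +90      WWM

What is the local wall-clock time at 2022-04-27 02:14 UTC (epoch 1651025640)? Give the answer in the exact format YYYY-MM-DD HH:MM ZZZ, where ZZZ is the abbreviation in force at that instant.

Query: 2022-04-27 02:14 UTC
Rule 3/5 (WWM, +01:30): 2022-02-03 18:08 UTC ≤ query < 2022-09-22 16:42 UTC
2·60 + 14 + 90 = 224 min
224 = 0·1440 + 224; 224 = 3·60 + 44 → 03:44, same day
→ 2022-04-27 03:44 WWM

2022-04-27 03:44 WWM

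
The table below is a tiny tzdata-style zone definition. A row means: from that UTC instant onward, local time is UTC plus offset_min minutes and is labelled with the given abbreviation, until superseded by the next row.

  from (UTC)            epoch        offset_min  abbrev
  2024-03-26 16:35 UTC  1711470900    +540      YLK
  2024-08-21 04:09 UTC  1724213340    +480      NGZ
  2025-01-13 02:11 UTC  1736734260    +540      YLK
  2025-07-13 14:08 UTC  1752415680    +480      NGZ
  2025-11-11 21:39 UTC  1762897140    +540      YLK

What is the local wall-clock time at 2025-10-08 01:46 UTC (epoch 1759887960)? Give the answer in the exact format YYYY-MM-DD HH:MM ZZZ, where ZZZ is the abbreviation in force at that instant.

Query: 2025-10-08 01:46 UTC
Rule 4/5 (NGZ, +08:00): 2025-07-13 14:08 UTC ≤ query < 2025-11-11 21:39 UTC
1·60 + 46 + 480 = 586 min
586 = 0·1440 + 586; 586 = 9·60 + 46 → 09:46, same day
→ 2025-10-08 09:46 NGZ

2025-10-08 09:46 NGZ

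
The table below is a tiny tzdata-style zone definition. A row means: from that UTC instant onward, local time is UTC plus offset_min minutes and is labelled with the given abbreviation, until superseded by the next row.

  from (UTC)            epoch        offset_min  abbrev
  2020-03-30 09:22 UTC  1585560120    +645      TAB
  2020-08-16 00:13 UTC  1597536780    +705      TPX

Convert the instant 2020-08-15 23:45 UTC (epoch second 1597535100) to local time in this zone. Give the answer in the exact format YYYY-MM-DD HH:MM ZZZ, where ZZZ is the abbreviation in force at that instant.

2020-08-16 10:30 TAB

Query: 2020-08-15 23:45 UTC
Rule 1/2 (TAB, +10:45): 2020-03-30 09:22 UTC ≤ query < 2020-08-16 00:13 UTC
23·60 + 45 + 645 = 2070 min
2070 = 1·1440 + 630; 630 = 10·60 + 30 → 10:30, 2020-08-15 + 1 day = 2020-08-16
→ 2020-08-16 10:30 TAB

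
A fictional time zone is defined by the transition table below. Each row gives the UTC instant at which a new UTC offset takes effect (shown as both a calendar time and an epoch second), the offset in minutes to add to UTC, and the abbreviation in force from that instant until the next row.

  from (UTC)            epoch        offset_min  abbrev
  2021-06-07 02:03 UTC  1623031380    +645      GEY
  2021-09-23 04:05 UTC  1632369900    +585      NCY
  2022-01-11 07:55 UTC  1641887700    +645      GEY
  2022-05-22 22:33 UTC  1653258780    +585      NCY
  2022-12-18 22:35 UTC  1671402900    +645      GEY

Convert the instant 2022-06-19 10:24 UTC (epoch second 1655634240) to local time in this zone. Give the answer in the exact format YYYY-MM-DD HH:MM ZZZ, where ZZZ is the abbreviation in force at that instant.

Query: 2022-06-19 10:24 UTC
Rule 4/5 (NCY, +09:45): 2022-05-22 22:33 UTC ≤ query < 2022-12-18 22:35 UTC
10·60 + 24 + 585 = 1209 min
1209 = 0·1440 + 1209; 1209 = 20·60 + 9 → 20:09, same day
→ 2022-06-19 20:09 NCY

2022-06-19 20:09 NCY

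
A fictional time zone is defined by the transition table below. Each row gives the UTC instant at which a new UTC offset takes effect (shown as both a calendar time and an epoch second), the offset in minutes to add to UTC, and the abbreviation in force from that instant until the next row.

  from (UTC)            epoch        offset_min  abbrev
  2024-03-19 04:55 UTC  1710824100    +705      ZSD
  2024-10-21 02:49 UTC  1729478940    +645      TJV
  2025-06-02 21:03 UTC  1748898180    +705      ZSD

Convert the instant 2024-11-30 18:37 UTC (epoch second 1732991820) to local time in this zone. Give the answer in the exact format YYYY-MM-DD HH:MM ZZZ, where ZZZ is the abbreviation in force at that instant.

2024-12-01 05:22 TJV

Query: 2024-11-30 18:37 UTC
Rule 2/3 (TJV, +10:45): 2024-10-21 02:49 UTC ≤ query < 2025-06-02 21:03 UTC
18·60 + 37 + 645 = 1762 min
1762 = 1·1440 + 322; 322 = 5·60 + 22 → 05:22, 2024-11-30 + 1 day = 2024-12-01
→ 2024-12-01 05:22 TJV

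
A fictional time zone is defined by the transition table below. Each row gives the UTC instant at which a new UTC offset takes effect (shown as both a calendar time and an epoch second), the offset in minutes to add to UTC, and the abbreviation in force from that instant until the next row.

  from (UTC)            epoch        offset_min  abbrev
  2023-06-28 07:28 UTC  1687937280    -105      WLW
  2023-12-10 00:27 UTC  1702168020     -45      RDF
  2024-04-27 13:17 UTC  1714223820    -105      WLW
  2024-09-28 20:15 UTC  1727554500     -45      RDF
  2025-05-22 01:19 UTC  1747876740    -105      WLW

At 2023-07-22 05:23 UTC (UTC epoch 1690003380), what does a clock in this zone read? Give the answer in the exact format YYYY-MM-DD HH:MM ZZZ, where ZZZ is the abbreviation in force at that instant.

Query: 2023-07-22 05:23 UTC
Rule 1/5 (WLW, -01:45): 2023-06-28 07:28 UTC ≤ query < 2023-12-10 00:27 UTC
5·60 + 23 - 105 = 218 min
218 = 0·1440 + 218; 218 = 3·60 + 38 → 03:38, same day
→ 2023-07-22 03:38 WLW

2023-07-22 03:38 WLW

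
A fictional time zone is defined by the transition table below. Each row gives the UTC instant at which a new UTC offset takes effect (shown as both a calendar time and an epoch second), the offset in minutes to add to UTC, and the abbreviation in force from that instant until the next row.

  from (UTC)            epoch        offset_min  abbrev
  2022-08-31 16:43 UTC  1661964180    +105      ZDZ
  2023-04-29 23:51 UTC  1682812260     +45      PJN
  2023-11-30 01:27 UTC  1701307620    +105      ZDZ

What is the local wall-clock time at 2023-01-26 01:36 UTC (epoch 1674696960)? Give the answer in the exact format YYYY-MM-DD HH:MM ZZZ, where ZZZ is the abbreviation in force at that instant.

Query: 2023-01-26 01:36 UTC
Rule 1/3 (ZDZ, +01:45): 2022-08-31 16:43 UTC ≤ query < 2023-04-29 23:51 UTC
1·60 + 36 + 105 = 201 min
201 = 0·1440 + 201; 201 = 3·60 + 21 → 03:21, same day
→ 2023-01-26 03:21 ZDZ

2023-01-26 03:21 ZDZ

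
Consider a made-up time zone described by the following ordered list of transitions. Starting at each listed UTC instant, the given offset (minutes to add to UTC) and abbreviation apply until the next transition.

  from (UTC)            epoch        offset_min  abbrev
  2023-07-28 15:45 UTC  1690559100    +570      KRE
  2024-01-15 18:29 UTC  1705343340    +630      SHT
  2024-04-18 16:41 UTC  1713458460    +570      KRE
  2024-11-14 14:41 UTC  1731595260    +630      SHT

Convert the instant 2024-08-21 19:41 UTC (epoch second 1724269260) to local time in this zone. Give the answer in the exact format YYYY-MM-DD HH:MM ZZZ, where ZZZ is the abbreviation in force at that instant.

Query: 2024-08-21 19:41 UTC
Rule 3/4 (KRE, +09:30): 2024-04-18 16:41 UTC ≤ query < 2024-11-14 14:41 UTC
19·60 + 41 + 570 = 1751 min
1751 = 1·1440 + 311; 311 = 5·60 + 11 → 05:11, 2024-08-21 + 1 day = 2024-08-22
→ 2024-08-22 05:11 KRE

2024-08-22 05:11 KRE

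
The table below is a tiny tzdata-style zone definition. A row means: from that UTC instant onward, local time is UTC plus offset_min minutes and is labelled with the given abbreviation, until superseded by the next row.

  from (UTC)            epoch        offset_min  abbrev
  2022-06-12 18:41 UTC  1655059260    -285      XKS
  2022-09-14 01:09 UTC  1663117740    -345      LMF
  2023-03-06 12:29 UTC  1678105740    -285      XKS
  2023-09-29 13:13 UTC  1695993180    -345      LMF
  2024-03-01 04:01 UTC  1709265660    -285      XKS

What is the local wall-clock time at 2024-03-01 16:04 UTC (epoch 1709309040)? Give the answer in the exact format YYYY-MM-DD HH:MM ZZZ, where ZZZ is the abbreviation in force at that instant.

Query: 2024-03-01 16:04 UTC
Rule 5/5 (XKS, -04:45): 2024-03-01 04:01 UTC ≤ query < +∞
16·60 + 4 - 285 = 679 min
679 = 0·1440 + 679; 679 = 11·60 + 19 → 11:19, same day
→ 2024-03-01 11:19 XKS

2024-03-01 11:19 XKS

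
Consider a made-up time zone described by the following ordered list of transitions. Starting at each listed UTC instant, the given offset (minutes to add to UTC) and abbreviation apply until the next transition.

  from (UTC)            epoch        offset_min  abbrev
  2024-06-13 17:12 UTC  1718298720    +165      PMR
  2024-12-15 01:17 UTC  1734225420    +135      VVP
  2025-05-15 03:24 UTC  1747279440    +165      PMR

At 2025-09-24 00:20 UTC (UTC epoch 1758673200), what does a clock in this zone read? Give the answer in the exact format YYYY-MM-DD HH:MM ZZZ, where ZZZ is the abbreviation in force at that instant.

Query: 2025-09-24 00:20 UTC
Rule 3/3 (PMR, +02:45): 2025-05-15 03:24 UTC ≤ query < +∞
0·60 + 20 + 165 = 185 min
185 = 0·1440 + 185; 185 = 3·60 + 5 → 03:05, same day
→ 2025-09-24 03:05 PMR

2025-09-24 03:05 PMR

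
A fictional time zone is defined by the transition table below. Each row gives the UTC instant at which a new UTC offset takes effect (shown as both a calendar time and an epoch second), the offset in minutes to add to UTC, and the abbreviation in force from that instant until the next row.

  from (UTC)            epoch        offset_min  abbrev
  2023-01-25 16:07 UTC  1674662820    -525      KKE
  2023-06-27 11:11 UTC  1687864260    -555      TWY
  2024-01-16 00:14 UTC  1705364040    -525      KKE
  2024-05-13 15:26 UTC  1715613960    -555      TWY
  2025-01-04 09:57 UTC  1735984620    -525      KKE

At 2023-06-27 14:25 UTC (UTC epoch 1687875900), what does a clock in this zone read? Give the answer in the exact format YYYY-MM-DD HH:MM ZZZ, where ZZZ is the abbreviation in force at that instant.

Query: 2023-06-27 14:25 UTC
Rule 2/5 (TWY, -09:15): 2023-06-27 11:11 UTC ≤ query < 2024-01-16 00:14 UTC
14·60 + 25 - 555 = 310 min
310 = 0·1440 + 310; 310 = 5·60 + 10 → 05:10, same day
→ 2023-06-27 05:10 TWY

2023-06-27 05:10 TWY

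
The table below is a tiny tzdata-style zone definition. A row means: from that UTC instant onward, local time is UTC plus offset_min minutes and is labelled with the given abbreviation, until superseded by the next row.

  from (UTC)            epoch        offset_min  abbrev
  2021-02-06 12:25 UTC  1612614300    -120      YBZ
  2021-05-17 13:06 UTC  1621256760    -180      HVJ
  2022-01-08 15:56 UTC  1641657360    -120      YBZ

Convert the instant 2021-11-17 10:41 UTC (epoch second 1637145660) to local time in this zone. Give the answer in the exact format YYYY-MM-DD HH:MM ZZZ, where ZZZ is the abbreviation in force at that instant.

2021-11-17 07:41 HVJ

Query: 2021-11-17 10:41 UTC
Rule 2/3 (HVJ, -03:00): 2021-05-17 13:06 UTC ≤ query < 2022-01-08 15:56 UTC
10·60 + 41 - 180 = 461 min
461 = 0·1440 + 461; 461 = 7·60 + 41 → 07:41, same day
→ 2021-11-17 07:41 HVJ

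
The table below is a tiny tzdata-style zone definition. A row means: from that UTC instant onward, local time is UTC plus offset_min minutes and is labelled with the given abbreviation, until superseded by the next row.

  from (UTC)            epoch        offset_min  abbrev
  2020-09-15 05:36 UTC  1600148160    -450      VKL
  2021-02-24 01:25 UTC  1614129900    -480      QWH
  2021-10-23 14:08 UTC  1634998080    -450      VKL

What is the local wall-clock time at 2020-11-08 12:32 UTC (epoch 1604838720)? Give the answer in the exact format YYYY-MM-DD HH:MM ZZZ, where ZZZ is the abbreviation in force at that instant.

Query: 2020-11-08 12:32 UTC
Rule 1/3 (VKL, -07:30): 2020-09-15 05:36 UTC ≤ query < 2021-02-24 01:25 UTC
12·60 + 32 - 450 = 302 min
302 = 0·1440 + 302; 302 = 5·60 + 2 → 05:02, same day
→ 2020-11-08 05:02 VKL

2020-11-08 05:02 VKL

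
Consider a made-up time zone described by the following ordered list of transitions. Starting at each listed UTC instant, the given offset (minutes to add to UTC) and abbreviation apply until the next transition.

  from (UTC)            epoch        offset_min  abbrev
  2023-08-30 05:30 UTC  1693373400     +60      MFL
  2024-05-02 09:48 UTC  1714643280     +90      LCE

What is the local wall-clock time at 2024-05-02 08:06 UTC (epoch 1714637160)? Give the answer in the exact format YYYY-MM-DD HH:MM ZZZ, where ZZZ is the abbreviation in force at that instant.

2024-05-02 09:06 MFL

Query: 2024-05-02 08:06 UTC
Rule 1/2 (MFL, +01:00): 2023-08-30 05:30 UTC ≤ query < 2024-05-02 09:48 UTC
8·60 + 6 + 60 = 546 min
546 = 0·1440 + 546; 546 = 9·60 + 6 → 09:06, same day
→ 2024-05-02 09:06 MFL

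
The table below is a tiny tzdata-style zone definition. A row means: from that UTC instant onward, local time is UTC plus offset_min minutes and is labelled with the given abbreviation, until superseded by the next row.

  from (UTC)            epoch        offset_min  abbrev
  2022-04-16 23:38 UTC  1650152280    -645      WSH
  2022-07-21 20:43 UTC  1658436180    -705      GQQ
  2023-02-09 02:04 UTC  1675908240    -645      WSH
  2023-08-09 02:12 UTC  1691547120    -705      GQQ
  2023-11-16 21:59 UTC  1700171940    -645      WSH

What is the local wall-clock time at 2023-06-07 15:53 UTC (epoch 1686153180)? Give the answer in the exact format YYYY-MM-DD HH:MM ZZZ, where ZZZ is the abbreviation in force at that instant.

Query: 2023-06-07 15:53 UTC
Rule 3/5 (WSH, -10:45): 2023-02-09 02:04 UTC ≤ query < 2023-08-09 02:12 UTC
15·60 + 53 - 645 = 308 min
308 = 0·1440 + 308; 308 = 5·60 + 8 → 05:08, same day
→ 2023-06-07 05:08 WSH

2023-06-07 05:08 WSH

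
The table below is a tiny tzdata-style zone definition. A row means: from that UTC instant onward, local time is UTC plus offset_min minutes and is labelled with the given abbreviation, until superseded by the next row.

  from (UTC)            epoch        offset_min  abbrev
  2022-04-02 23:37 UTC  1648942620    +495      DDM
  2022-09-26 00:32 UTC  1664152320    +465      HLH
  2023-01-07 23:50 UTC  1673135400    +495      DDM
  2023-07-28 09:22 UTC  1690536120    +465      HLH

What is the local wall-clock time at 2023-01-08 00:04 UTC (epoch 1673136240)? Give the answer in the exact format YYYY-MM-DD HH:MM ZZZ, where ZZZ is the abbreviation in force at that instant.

Query: 2023-01-08 00:04 UTC
Rule 3/4 (DDM, +08:15): 2023-01-07 23:50 UTC ≤ query < 2023-07-28 09:22 UTC
0·60 + 4 + 495 = 499 min
499 = 0·1440 + 499; 499 = 8·60 + 19 → 08:19, same day
→ 2023-01-08 08:19 DDM

2023-01-08 08:19 DDM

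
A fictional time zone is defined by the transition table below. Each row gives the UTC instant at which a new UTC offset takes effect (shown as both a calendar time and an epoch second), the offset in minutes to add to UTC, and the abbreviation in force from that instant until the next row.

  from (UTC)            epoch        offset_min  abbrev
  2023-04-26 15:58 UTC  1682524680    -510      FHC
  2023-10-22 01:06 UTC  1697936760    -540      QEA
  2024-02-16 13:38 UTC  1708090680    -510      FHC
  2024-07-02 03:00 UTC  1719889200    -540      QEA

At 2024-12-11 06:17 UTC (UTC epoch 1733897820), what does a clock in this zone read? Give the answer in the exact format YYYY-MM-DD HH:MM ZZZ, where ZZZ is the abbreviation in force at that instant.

2024-12-10 21:17 QEA

Query: 2024-12-11 06:17 UTC
Rule 4/4 (QEA, -09:00): 2024-07-02 03:00 UTC ≤ query < +∞
6·60 + 17 - 540 = -163 min
-163 = -1·1440 + 1277; 1277 = 21·60 + 17 → 21:17, 2024-12-11 - 1 day = 2024-12-10
→ 2024-12-10 21:17 QEA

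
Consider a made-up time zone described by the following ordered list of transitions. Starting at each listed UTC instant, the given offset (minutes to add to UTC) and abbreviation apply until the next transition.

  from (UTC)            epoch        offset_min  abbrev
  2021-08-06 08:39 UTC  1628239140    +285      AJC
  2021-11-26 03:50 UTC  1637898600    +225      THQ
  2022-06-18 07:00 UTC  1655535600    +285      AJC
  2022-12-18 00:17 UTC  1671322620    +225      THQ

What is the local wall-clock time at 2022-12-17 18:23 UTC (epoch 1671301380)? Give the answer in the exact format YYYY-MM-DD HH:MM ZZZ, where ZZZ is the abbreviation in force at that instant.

Query: 2022-12-17 18:23 UTC
Rule 3/4 (AJC, +04:45): 2022-06-18 07:00 UTC ≤ query < 2022-12-18 00:17 UTC
18·60 + 23 + 285 = 1388 min
1388 = 0·1440 + 1388; 1388 = 23·60 + 8 → 23:08, same day
→ 2022-12-17 23:08 AJC

2022-12-17 23:08 AJC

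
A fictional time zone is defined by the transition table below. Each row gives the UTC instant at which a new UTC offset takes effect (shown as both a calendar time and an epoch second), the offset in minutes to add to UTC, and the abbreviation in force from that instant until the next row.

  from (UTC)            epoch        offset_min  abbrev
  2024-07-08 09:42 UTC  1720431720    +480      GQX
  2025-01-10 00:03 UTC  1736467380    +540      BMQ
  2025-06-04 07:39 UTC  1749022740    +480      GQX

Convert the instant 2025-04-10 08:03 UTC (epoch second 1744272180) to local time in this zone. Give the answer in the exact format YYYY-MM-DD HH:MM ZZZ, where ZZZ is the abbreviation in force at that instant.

2025-04-10 17:03 BMQ

Query: 2025-04-10 08:03 UTC
Rule 2/3 (BMQ, +09:00): 2025-01-10 00:03 UTC ≤ query < 2025-06-04 07:39 UTC
8·60 + 3 + 540 = 1023 min
1023 = 0·1440 + 1023; 1023 = 17·60 + 3 → 17:03, same day
→ 2025-04-10 17:03 BMQ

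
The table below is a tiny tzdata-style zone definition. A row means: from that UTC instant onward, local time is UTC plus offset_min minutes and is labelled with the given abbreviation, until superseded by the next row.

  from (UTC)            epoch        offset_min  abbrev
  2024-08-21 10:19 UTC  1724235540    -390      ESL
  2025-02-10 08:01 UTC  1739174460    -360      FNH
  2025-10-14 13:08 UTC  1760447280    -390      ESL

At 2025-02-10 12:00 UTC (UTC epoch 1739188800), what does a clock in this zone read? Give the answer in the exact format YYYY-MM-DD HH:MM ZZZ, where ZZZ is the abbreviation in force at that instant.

Query: 2025-02-10 12:00 UTC
Rule 2/3 (FNH, -06:00): 2025-02-10 08:01 UTC ≤ query < 2025-10-14 13:08 UTC
12·60 + 0 - 360 = 360 min
360 = 0·1440 + 360; 360 = 6·60 + 0 → 06:00, same day
→ 2025-02-10 06:00 FNH

2025-02-10 06:00 FNH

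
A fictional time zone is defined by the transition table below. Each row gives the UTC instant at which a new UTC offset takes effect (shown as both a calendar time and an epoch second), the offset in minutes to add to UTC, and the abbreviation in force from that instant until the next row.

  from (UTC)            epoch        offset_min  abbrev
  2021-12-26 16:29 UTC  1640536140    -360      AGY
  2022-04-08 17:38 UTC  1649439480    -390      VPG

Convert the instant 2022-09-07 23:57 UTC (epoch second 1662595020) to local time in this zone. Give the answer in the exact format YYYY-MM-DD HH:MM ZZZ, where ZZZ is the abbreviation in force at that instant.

Query: 2022-09-07 23:57 UTC
Rule 2/2 (VPG, -06:30): 2022-04-08 17:38 UTC ≤ query < +∞
23·60 + 57 - 390 = 1047 min
1047 = 0·1440 + 1047; 1047 = 17·60 + 27 → 17:27, same day
→ 2022-09-07 17:27 VPG

2022-09-07 17:27 VPG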